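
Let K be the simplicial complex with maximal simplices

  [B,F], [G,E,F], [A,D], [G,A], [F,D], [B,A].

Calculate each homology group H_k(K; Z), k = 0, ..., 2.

Take the total order A < B < D < E < F < G on the vertex set. Then K (dimension 2) consists of the simplices:

  0-simplices (6): A, B, D, E, F, G
  1-simplices (8): AB, AD, AG, BF, DF, EF, EG, FG
  2-simplices (1): EFG

so the chain groups are C_0 ≅ Z^6, C_1 ≅ Z^8, C_2 ≅ Z^1.

Boundary ∂_1: C_1 → C_0 is given by ∂[p,q] = [q] − [p].
This gives a 6×8 integer matrix of rank 5; reducing to Smith normal form yields diagonal entries (1,1,1,1,1).

Boundary ∂_2: C_2 → C_1 acts by ∂[p,q,r] = [q,r] − [p,r] + [p,q]. For instance
  ∂EFG = FG − EG + EF.
The 8×1 boundary matrix has rank 1 and Smith normal form diag(1).

Now H_k = ker ∂_k / im ∂_{k+1}, so:

  H_0: rank C_0 − rank ∂_1 = 6 − 5 = 1, and the invariant factors of ∂_1 are all 1, so H_0 ≅ Z.
  H_1: rank ker ∂_1 − rank ∂_2 = (8 − 5) − 1 = 2, and the invariant factors of ∂_2 are all 1, so H_1 ≅ Z^2.
  H_2: rank ker ∂_2 − rank ∂_3 = (1 − 1) − 0 = 0, and there is no ∂_3, so H_2 ≅ 0.

As a check, the Euler characteristic is 6 − 8 + 1 = -1, which agrees with 1 − 2 + 0 = -1.

H_0 ≅ Z,  H_1 ≅ Z^2,  H_2 = 0.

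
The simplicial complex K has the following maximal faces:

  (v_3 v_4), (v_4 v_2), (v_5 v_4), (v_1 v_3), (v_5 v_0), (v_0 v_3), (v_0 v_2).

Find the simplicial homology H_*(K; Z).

We work with the vertex ordering v_0 < v_1 < v_2 < v_3 < v_4 < v_5. The simplices of K, each written with vertices in increasing order, are:

  0-simplices (6): [v_0], [v_1], [v_2], [v_3], [v_4], [v_5]
  1-simplices (7): [v_0,v_2], [v_0,v_3], [v_0,v_5], [v_1,v_3], [v_2,v_4], [v_3,v_4], [v_4,v_5]

so the chain groups are C_0 ≅ Z^6, C_1 ≅ Z^7.

The boundary map ∂_1: C_1 → C_0 sends each edge [p,q] (with p < q) to q − p. For instance
  ∂[v_4,v_5] = [v_5] − [v_4].
As a 6×7 matrix over Z this has rank 5, with invariant factors (1,1,1,1,1).

Computing H_k = (kernel of ∂_k) / (image of ∂_{k+1}):

  H_0: rank C_0 − rank ∂_1 = 6 − 5 = 1, and the invariant factors of ∂_1 are all 1, so H_0 ≅ Z.
  H_1: rank ker ∂_1 − rank ∂_2 = (7 − 5) − 0 = 2, and there is no ∂_2, so H_1 ≅ Z^2.

H_0 = Z,  H_1 = Z^2.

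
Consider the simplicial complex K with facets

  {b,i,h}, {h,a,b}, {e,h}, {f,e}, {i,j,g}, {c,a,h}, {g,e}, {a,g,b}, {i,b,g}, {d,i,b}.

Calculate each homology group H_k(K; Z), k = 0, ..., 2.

Take the total order a < b < c < d < e < f < g < h < i < j on the vertex set. Then K (dimension 2) consists of the simplices:

  0-simplices (10): a, b, c, d, e, f, g, h, i, j
  1-simplices (17): ab, ac, ag, ah, bd, bg, bh, bi, ch, di, ef, eg, eh, gi, gj, hi, ij
  2-simplices (7): abg, abh, ach, bdi, bgi, bhi, gij

Hence C_0 ≅ Z^10, C_1 ≅ Z^17, C_2 ≅ Z^7.

Boundary ∂_1: C_1 → C_0 maps an edge to its endpoints' difference, ∂[p,q] = q − p. For instance
  ∂di = i − d.
As a 10×17 matrix over Z this has rank 9, with invariant factors (1,1,1,1,1,1,1,1,1).

The boundary map ∂_2: C_2 → C_1 acts by ∂[p,q,r] = [q,r] − [p,r] + [p,q]. For instance
  ∂bdi = di − bi + bd,
  ∂abg = bg − ag + ab.
As a 17×7 matrix over Z this has rank 7, with invariant factors (1,1,1,1,1,1,1).

From H_k ≅ ker(∂_k) / im(∂_{k+1}) we obtain:

  H_0: rank C_0 − rank ∂_1 = 10 − 9 = 1, and the invariant factors of ∂_1 are all 1, so H_0 = Z.
  H_1: rank ker ∂_1 − rank ∂_2 = (17 − 9) − 7 = 1, and the invariant factors of ∂_2 are all 1, so H_1 = Z.
  H_2: rank ker ∂_2 − rank ∂_3 = (7 − 7) − 0 = 0, and there is no ∂_3, so H_2 = 0.

H_0 ≅ Z,  H_1 ≅ Z,  H_2 = 0.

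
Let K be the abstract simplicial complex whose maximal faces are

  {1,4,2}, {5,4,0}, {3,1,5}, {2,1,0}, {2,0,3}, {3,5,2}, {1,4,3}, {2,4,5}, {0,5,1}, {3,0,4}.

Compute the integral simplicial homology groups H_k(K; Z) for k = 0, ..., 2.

Fix the vertex order 0 < 1 < 2 < 3 < 4 < 5 and write every simplex with vertices in increasing order. Then dim K = 2 and the simplices of K are:

  0-simplices (6): [0], [1], [2], [3], [4], [5]
  1-simplices (15): [0,1], [0,2], [0,3], [0,4], [0,5], [1,2], [1,3], [1,4], [1,5], [2,3], [2,4], [2,5], [3,4], [3,5], [4,5]
  2-simplices (10): [0,1,2], [0,1,5], [0,2,3], [0,3,4], [0,4,5], [1,2,4], [1,3,4], [1,3,5], [2,3,5], [2,4,5]

so the chain groups are C_0 ≅ Z^6, C_1 ≅ Z^15, C_2 ≅ Z^10.

Boundary ∂_1: C_1 → C_0 is given by ∂[p,q] = [q] − [p]. For instance
  ∂[3,5] = [5] − [3].
The resulting 6×15 matrix has rank 5, and its Smith normal form has invariant factors (1,1,1,1,1).

Boundary ∂_2: C_2 → C_1 acts by ∂[p,q,r] = [q,r] − [p,r] + [p,q]. For instance
  ∂[2,3,5] = [3,5] − [2,5] + [2,3],
  ∂[0,2,3] = [2,3] − [0,3] + [0,2].
The 15×10 boundary matrix has rank 10 and Smith normal form diag(1,1,1,1,1,1,1,1,1,2).

Reading off H_k = ker ∂_k / im ∂_{k+1}:

  H_0: rank C_0 − rank ∂_1 = 6 − 5 = 1, and the invariant factors of ∂_1 are all 1, so H_0 ≅ Z.
  H_1: rank ker ∂_1 − rank ∂_2 = (15 − 5) − 10 = 0, and ∂_2 has invariant factor 2 > 1, so H_1 ≅ Z/2Z.
  H_2: rank ker ∂_2 − rank ∂_3 = (10 − 10) − 0 = 0, and there is no ∂_3, so H_2 ≅ 0.

H_0 ≅ Z,  H_1 ≅ Z/2Z,  H_2 = 0.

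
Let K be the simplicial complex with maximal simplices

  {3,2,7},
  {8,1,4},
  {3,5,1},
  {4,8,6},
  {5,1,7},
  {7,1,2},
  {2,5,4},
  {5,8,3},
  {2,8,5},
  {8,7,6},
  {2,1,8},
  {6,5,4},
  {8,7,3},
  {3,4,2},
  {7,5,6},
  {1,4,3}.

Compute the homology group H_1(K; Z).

K has 8 vertices, 24 edges, 16 triangles.
rank ∂_1 = 7, rank ∂_2 = 15 ⇒ b_1 = 24 − 7 − 15 = 2; all invariant factors of ∂_2 are 1 so no torsion. So H_1 ≅ Z^2.

H_1 ≅ Z^2.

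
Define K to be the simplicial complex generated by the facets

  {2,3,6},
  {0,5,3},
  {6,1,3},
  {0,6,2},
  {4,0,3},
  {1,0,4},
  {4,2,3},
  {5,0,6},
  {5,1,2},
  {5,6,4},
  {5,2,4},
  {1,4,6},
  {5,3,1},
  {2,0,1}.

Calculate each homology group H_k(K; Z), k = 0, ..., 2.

K has 7 vertices, 21 edges, 14 triangles.
rank ∂_0 = 0, rank ∂_1 = 6 ⇒ b_0 = 7 − 0 − 6 = 1; all invariant factors of ∂_1 are 1 so no torsion. So H_0 = Z.
rank ∂_1 = 6, rank ∂_2 = 13 ⇒ b_1 = 21 − 6 − 13 = 2; all invariant factors of ∂_2 are 1 so no torsion. So H_1 = Z^2.
rank ∂_2 = 13, rank ∂_3 = 0 ⇒ b_2 = 14 − 13 − 0 = 1. So H_2 = Z.

H_0 = Z,  H_1 = Z^2,  H_2 = Z.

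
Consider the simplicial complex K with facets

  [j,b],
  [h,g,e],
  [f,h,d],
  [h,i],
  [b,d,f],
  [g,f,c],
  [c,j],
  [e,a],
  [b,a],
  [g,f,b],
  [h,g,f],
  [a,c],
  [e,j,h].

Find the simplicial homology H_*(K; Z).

Fix the vertex order a < b < c < d < e < f < g < h < i < j and write every simplex with vertices in increasing order. Then dim K = 2 and the simplices of K are:

  0-simplices (10): a, b, c, d, e, f, g, h, i, j
  1-simplices (20): ab, ac, ae, bd, bf, bg, bj, cf, cg, cj, df, dh, eg, eh, ej, fg, fh, gh, hi, hj
  2-simplices (7): bdf, bfg, cfg, dfh, egh, ehj, fgh

so the chain groups are C_0 ≅ Z^10, C_1 ≅ Z^20, C_2 ≅ Z^7.

∂_1: C_1 → C_0 is given by ∂[p,q] = [q] − [p].
The 10×20 boundary matrix has rank 9 and Smith normal form diag(1,1,1,1,1,1,1,1,1).

∂_2: C_2 → C_1 maps a triangle to the signed sum of its edges. For instance
  ∂ehj = hj − ej + eh,
  ∂egh = gh − eh + eg.
The 20×7 boundary matrix has rank 7 and Smith normal form diag(1,1,1,1,1,1,1).

Now H_k = ker ∂_k / im ∂_{k+1}, so:

  H_0: rank C_0 − rank ∂_1 = 10 − 9 = 1, and the invariant factors of ∂_1 are all 1, so H_0 ≅ Z.
  H_1: rank ker ∂_1 − rank ∂_2 = (20 − 9) − 7 = 4, and the invariant factors of ∂_2 are all 1, so H_1 ≅ Z^4.
  H_2: rank ker ∂_2 − rank ∂_3 = (7 − 7) − 0 = 0, and there is no ∂_3, so H_2 ≅ 0.

H_0 ≅ Z,  H_1 ≅ Z^4,  H_2 = 0.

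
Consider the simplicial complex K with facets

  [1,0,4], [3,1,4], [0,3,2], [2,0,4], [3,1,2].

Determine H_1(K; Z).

K has 5 vertices, 10 edges, 5 triangles.
rank ∂_1 = 4, rank ∂_2 = 5 ⇒ b_1 = 10 − 4 − 5 = 1; all invariant factors of ∂_2 are 1 so no torsion. So H_1 = Z.

H_1 = Z.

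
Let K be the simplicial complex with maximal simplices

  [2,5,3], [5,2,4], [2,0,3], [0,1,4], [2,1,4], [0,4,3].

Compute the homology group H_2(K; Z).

H_2 ≅ 0.

We work with the vertex ordering 0 < 1 < 2 < 3 < 4 < 5. The simplices of K, each written with vertices in increasing order, are:

  0-simplices (6): [0], [1], [2], [3], [4], [5]
  1-simplices (12): [0,1], [0,2], [0,3], [0,4], [1,2], [1,4], [2,3], [2,4], [2,5], [3,4], [3,5], [4,5]
  2-simplices (6): [0,1,4], [0,2,3], [0,3,4], [1,2,4], [2,3,5], [2,4,5]

so the chain groups are C_0 ≅ Z^6, C_1 ≅ Z^12, C_2 ≅ Z^6.

∂_1: C_1 → C_0 sends each edge [p,q] (with p < q) to q − p.
As a 6×12 matrix over Z this has rank 5, with invariant factors (1,1,1,1,1).

∂_2: C_2 → C_1 sends each 2-simplex [p,q,r] to [q,r] − [p,r] + [p,q]. For instance
  ∂[2,3,5] = [3,5] − [2,5] + [2,3],
  ∂[0,1,4] = [1,4] − [0,4] + [0,1].
The resulting 12×6 matrix has rank 6, and its Smith normal form has invariant factors (1,1,1,1,1,1).

Computing H_k = (kernel of ∂_k) / (image of ∂_{k+1}):

  H_2: rank ker ∂_2 − rank ∂_3 = (6 − 6) − 0 = 0, and there is no ∂_3, so H_2 ≅ 0.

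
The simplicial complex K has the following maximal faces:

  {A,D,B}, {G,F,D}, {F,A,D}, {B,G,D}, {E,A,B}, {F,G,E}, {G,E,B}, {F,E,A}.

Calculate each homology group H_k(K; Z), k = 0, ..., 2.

We work with the vertex ordering A < B < D < E < F < G. The simplices of K, each written with vertices in increasing order, are:

  0-simplices (6): A, B, D, E, F, G
  1-simplices (12): AB, AD, AE, AF, BD, BE, BG, DF, DG, EF, EG, FG
  2-simplices (8): ABD, ABE, ADF, AEF, BDG, BEG, DFG, EFG

Hence C_0 ≅ Z^6, C_1 ≅ Z^12, C_2 ≅ Z^8.

Boundary ∂_1: C_1 → C_0 maps an edge to its endpoints' difference, ∂[p,q] = q − p.
As a 6×12 matrix over Z this has rank 5, with invariant factors (1,1,1,1,1).

∂_2: C_2 → C_1 acts by ∂[p,q,r] = [q,r] − [p,r] + [p,q]. For instance
  ∂BDG = DG − BG + BD,
  ∂ABD = BD − AD + AB.
The resulting 12×8 matrix has rank 7, and its Smith normal form has invariant factors (1,1,1,1,1,1,1).

Reading off H_k = ker ∂_k / im ∂_{k+1}:

  H_0: rank C_0 − rank ∂_1 = 6 − 5 = 1, and the invariant factors of ∂_1 are all 1, so H_0 ≅ Z.
  H_1: rank ker ∂_1 − rank ∂_2 = (12 − 5) − 7 = 0, and the invariant factors of ∂_2 are all 1, so H_1 ≅ 0.
  H_2: rank ker ∂_2 − rank ∂_3 = (8 − 7) − 0 = 1, and there is no ∂_3, so H_2 ≅ Z.

As a check, the Euler characteristic is 6 − 12 + 8 = 2, which agrees with 1 − 0 + 1 = 2.

H_0 ≅ Z,  H_1 = 0,  H_2 ≅ Z.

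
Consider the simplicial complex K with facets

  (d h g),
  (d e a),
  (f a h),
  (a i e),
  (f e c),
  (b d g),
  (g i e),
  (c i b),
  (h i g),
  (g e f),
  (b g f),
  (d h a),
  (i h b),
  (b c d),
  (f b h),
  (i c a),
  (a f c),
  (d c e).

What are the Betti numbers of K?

b_0 = 1, b_1 = 1, b_2 = 0.

Take the total order a < b < c < d < e < f < g < h < i on the vertex set. Then K (dimension 2) consists of the simplices:

  0-simplices (9): a, b, c, d, e, f, g, h, i
  1-simplices (27): ac, ad, ae, af, ah, ai, bc, bd, bf, bg, bh, bi, cd, ce, cf, ci, de, dg, dh, ef, eg, ei, fg, fh, gh, gi, hi
  2-simplices (18): acf, aci, ade, adh, aei, afh, bcd, bci, bdg, bfg, bfh, bhi, cde, cef, dgh, efg, egi, ghi

giving chain groups C_0 ≅ Z^9, C_1 ≅ Z^27, C_2 ≅ Z^18.

∂_1: C_1 → C_0 maps an edge to its endpoints' difference, ∂[p,q] = q − p. For instance
  ∂bg = g − b.
The resulting 9×27 matrix has rank 8, and its Smith normal form has invariant factors (1,1,1,1,1,1,1,1).

The boundary map ∂_2: C_2 → C_1 sends each 2-simplex [p,q,r] to [q,r] − [p,r] + [p,q]. For instance
  ∂acf = cf − af + ac,
  ∂aei = ei − ai + ae.
The 27×18 boundary matrix has rank 18 and Smith normal form diag(1,1,1,1,1,1,1,1,1,1,1,1,1,1,1,1,1,2).

Reading off H_k = ker ∂_k / im ∂_{k+1}:

  H_0: rank C_0 − rank ∂_1 = 9 − 8 = 1, and the invariant factors of ∂_1 are all 1, so H_0 ≅ Z.
  H_1: rank ker ∂_1 − rank ∂_2 = (27 − 8) − 18 = 1, and ∂_2 has invariant factor 2 > 1, so H_1 ≅ Z ⊕ Z/2.
  H_2: rank ker ∂_2 − rank ∂_3 = (18 − 18) − 0 = 0, and there is no ∂_3, so H_2 ≅ 0.

Hence the Betti numbers are b_0 = 1, b_1 = 1, b_2 = 0.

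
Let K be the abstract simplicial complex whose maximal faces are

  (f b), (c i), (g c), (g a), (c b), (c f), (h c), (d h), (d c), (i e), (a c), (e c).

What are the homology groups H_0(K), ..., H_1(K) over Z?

H_0 ≅ Z,  H_1 ≅ Z^4.

Fix the vertex order a < b < c < d < e < f < g < h < i and write every simplex with vertices in increasing order. Then dim K = 1 and the simplices of K are:

  0-simplices (9): a, b, c, d, e, f, g, h, i
  1-simplices (12): ac, ag, bc, bf, cd, ce, cf, cg, ch, ci, dh, ei

so the chain groups are C_0 ≅ Z^9, C_1 ≅ Z^12.

∂_1: C_1 → C_0 is given by ∂[p,q] = [q] − [p]. For instance
  ∂ei = i − e.
The 9×12 boundary matrix has rank 8 and Smith normal form diag(1,1,1,1,1,1,1,1).

Reading off H_k = ker ∂_k / im ∂_{k+1}:

  H_0: rank C_0 − rank ∂_1 = 9 − 8 = 1, and the invariant factors of ∂_1 are all 1, so H_0 ≅ Z.
  H_1: rank ker ∂_1 − rank ∂_2 = (12 − 8) − 0 = 4, and there is no ∂_2, so H_1 ≅ Z^4.

As a check, the Euler characteristic is 9 − 12 = -3, which agrees with 1 − 4 = -3.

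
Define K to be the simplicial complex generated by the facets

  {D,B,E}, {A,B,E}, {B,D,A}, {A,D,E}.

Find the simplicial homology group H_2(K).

H_2 = Z.

Order the vertices as A < B < D < E. Listing each simplex with vertices in this order, K has dimension 2 with simplices:

  0-simplices (4): A, B, D, E
  1-simplices (6): AB, AD, AE, BD, BE, DE
  2-simplices (4): ABD, ABE, ADE, BDE

so the chain groups are C_0 ≅ Z^4, C_1 ≅ Z^6, C_2 ≅ Z^4.

∂_1: C_1 → C_0 is given by ∂[p,q] = [q] − [p].
As a 4×6 matrix over Z this has rank 3, with invariant factors (1,1,1).

Boundary ∂_2: C_2 → C_1 acts by ∂[p,q,r] = [q,r] − [p,r] + [p,q]. For instance
  ∂ABE = BE − AE + AB,
  ∂ABD = BD − AD + AB.
As a 6×4 matrix over Z this has rank 3, with invariant factors (1,1,1).

Reading off H_k = ker ∂_k / im ∂_{k+1}:

  H_2: rank ker ∂_2 − rank ∂_3 = (4 − 3) − 0 = 1, and there is no ∂_3, so H_2 ≅ Z.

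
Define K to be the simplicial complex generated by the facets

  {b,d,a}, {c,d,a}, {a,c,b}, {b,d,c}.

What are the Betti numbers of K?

b_0 = 1, b_1 = 0, b_2 = 1.

Fix the vertex order a < b < c < d and write every simplex with vertices in increasing order. Then dim K = 2 and the simplices of K are:

  0-simplices (4): a, b, c, d
  1-simplices (6): ab, ac, ad, bc, bd, cd
  2-simplices (4): abc, abd, acd, bcd

so the chain groups are C_0 ≅ Z^4, C_1 ≅ Z^6, C_2 ≅ Z^4.

The boundary map ∂_1: C_1 → C_0 is given by ∂[p,q] = [q] − [p]. For instance
  ∂bd = d − b.
The 4×6 boundary matrix has rank 3 and Smith normal form diag(1,1,1).

The boundary map ∂_2: C_2 → C_1 maps a triangle to the signed sum of its edges. For instance
  ∂acd = cd − ad + ac,
  ∂abd = bd − ad + ab.
This gives a 6×4 integer matrix of rank 3; reducing to Smith normal form yields diagonal entries (1,1,1).

Now H_k = ker ∂_k / im ∂_{k+1}, so:

  H_0: rank C_0 − rank ∂_1 = 4 − 3 = 1, and the invariant factors of ∂_1 are all 1, so H_0 = Z.
  H_1: rank ker ∂_1 − rank ∂_2 = (6 − 3) − 3 = 0, and the invariant factors of ∂_2 are all 1, so H_1 = 0.
  H_2: rank ker ∂_2 − rank ∂_3 = (4 − 3) − 0 = 1, and there is no ∂_3, so H_2 = Z.

(K is a triangulation of the 2-sphere S^2.)

Hence the Betti numbers are b_0 = 1, b_1 = 0, b_2 = 1.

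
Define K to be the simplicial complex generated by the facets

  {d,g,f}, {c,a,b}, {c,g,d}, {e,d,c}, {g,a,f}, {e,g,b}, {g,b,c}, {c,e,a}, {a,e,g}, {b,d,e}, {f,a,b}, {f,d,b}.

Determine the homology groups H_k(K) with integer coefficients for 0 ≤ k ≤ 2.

Fix the vertex order a < b < c < d < e < f < g and write every simplex with vertices in increasing order. Then dim K = 2 and the simplices of K are:

  0-simplices (7): a, b, c, d, e, f, g
  1-simplices (18): ab, ac, ae, af, ag, bc, bd, be, bf, bg, cd, ce, cg, de, df, dg, eg, fg
  2-simplices (12): abc, abf, ace, aeg, afg, bcg, bde, bdf, beg, cde, cdg, dfg

Hence C_0 ≅ Z^7, C_1 ≅ Z^18, C_2 ≅ Z^12.

∂_1: C_1 → C_0 maps an edge to its endpoints' difference, ∂[p,q] = q − p. For instance
  ∂ab = b − a.
The 7×18 boundary matrix has rank 6 and Smith normal form diag(1,1,1,1,1,1).

The boundary map ∂_2: C_2 → C_1 acts by ∂[p,q,r] = [q,r] − [p,r] + [p,q]. For instance
  ∂abf = bf − af + ab,
  ∂bdf = df − bf + bd.
The 18×12 boundary matrix has rank 12 and Smith normal form diag(1,1,1,1,1,1,1,1,1,1,1,2).

Now H_k = ker ∂_k / im ∂_{k+1}, so:

  H_0: rank C_0 − rank ∂_1 = 7 − 6 = 1, and the invariant factors of ∂_1 are all 1, so H_0 ≅ Z.
  H_1: rank ker ∂_1 − rank ∂_2 = (18 − 6) − 12 = 0, and ∂_2 has invariant factor 2 > 1, so H_1 ≅ Z/2Z.
  H_2: rank ker ∂_2 − rank ∂_3 = (12 − 12) − 0 = 0, and there is no ∂_3, so H_2 ≅ 0.

H_0 ≅ Z,  H_1 ≅ Z/2Z,  H_2 = 0.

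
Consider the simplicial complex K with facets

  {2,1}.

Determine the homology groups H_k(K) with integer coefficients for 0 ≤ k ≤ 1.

Take the total order 1 < 2 on the vertex set. Then K (dimension 1) consists of the simplices:

  0-simplices (2): [1], [2]
  1-simplices (1): [1,2]

Hence C_0 ≅ Z^2, C_1 ≅ Z^1.

Boundary ∂_1: C_1 → C_0 maps an edge to its endpoints' difference, ∂[p,q] = q − p. For instance
  ∂[1,2] = [2] − [1].
The 2×1 boundary matrix has rank 1 and Smith normal form diag(1).

Now H_k = ker ∂_k / im ∂_{k+1}, so:

  H_0: rank C_0 − rank ∂_1 = 2 − 1 = 1, and the invariant factors of ∂_1 are all 1, so H_0 ≅ Z.
  H_1: rank ker ∂_1 − rank ∂_2 = (1 − 1) − 0 = 0, and there is no ∂_2, so H_1 ≅ 0.

As a check, the Euler characteristic is 2 − 1 = 1, which agrees with 1 − 0 = 1.

H_0 ≅ Z,  H_1 = 0.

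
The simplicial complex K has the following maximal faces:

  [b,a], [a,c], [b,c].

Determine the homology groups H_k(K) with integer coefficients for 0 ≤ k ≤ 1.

Order the vertices as a < b < c. Listing each simplex with vertices in this order, K has dimension 1 with simplices:

  0-simplices (3): a, b, c
  1-simplices (3): ab, ac, bc

Hence C_0 ≅ Z^3, C_1 ≅ Z^3.

Boundary ∂_1: C_1 → C_0 sends each edge [p,q] (with p < q) to q − p.
This gives a 3×3 integer matrix of rank 2; reducing to Smith normal form yields diagonal entries (1,1).

Now H_k = ker ∂_k / im ∂_{k+1}, so:

  H_0: rank C_0 − rank ∂_1 = 3 − 2 = 1, and the invariant factors of ∂_1 are all 1, so H_0 ≅ Z.
  H_1: rank ker ∂_1 − rank ∂_2 = (3 − 2) − 0 = 1, and there is no ∂_2, so H_1 ≅ Z.

As a check, the Euler characteristic is 3 − 3 = 0, which agrees with 1 − 1 = 0.

H_0 ≅ Z,  H_1 ≅ Z.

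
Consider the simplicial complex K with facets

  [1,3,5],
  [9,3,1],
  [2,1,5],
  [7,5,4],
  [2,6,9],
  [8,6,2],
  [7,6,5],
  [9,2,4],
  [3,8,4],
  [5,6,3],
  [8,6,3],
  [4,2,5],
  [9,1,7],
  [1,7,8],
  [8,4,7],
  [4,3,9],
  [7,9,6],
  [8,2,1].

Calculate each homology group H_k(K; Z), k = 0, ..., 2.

Fix the vertex order 1 < 2 < 3 < 4 < 5 < 6 < 7 < 8 < 9 and write every simplex with vertices in increasing order. Then dim K = 2 and the simplices of K are:

  0-simplices (9): [1], [2], [3], [4], [5], [6], [7], [8], [9]
  1-simplices (27): (27 of them)
  2-simplices (18): [1,2,5], [1,2,8], [1,3,5], [1,3,9], [1,7,8], [1,7,9], [2,4,5], [2,4,9], [2,6,8], [2,6,9], [3,4,8], [3,4,9], [3,5,6], [3,6,8], [4,5,7], [4,7,8], [5,6,7], [6,7,9]

giving chain groups C_0 ≅ Z^9, C_1 ≅ Z^27, C_2 ≅ Z^18.

The boundary map ∂_1: C_1 → C_0 is given by ∂[p,q] = [q] − [p]. For instance
  ∂[6,7] = [7] − [6].
The resulting 9×27 matrix has rank 8, and its Smith normal form has invariant factors (1,1,1,1,1,1,1,1).

The boundary map ∂_2: C_2 → C_1 maps a triangle to the signed sum of its edges. For instance
  ∂[1,2,5] = [2,5] − [1,5] + [1,2],
  ∂[2,6,8] = [6,8] − [2,8] + [2,6].
This gives a 27×18 integer matrix of rank 17; reducing to Smith normal form yields diagonal entries (1,1,1,1,1,1,1,1,1,1,1,1,1,1,1,1,1).

Computing H_k = (kernel of ∂_k) / (image of ∂_{k+1}):

  H_0: rank C_0 − rank ∂_1 = 9 − 8 = 1, and the invariant factors of ∂_1 are all 1, so H_0 = Z.
  H_1: rank ker ∂_1 − rank ∂_2 = (27 − 8) − 17 = 2, and the invariant factors of ∂_2 are all 1, so H_1 = Z^2.
  H_2: rank ker ∂_2 − rank ∂_3 = (18 − 17) − 0 = 1, and there is no ∂_3, so H_2 = Z.

H_0 ≅ Z,  H_1 ≅ Z^2,  H_2 ≅ Z.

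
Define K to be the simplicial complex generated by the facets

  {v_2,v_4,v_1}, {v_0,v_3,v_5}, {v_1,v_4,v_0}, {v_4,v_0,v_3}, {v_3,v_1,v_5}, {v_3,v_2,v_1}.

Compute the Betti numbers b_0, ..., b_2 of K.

Take the total order v_0 < v_1 < v_2 < v_3 < v_4 < v_5 on the vertex set. Then K (dimension 2) consists of the simplices:

  0-simplices (6): [v_0], [v_1], [v_2], [v_3], [v_4], [v_5]
  1-simplices (12): [v_0,v_1], [v_0,v_3], [v_0,v_4], [v_0,v_5], [v_1,v_2], [v_1,v_3], [v_1,v_4], [v_1,v_5], [v_2,v_3], [v_2,v_4], [v_3,v_4], [v_3,v_5]
  2-simplices (6): [v_0,v_1,v_4], [v_0,v_3,v_4], [v_0,v_3,v_5], [v_1,v_2,v_3], [v_1,v_2,v_4], [v_1,v_3,v_5]

Hence C_0 ≅ Z^6, C_1 ≅ Z^12, C_2 ≅ Z^6.

∂_1: C_1 → C_0 sends each edge [p,q] (with p < q) to q − p.
This gives a 6×12 integer matrix of rank 5; reducing to Smith normal form yields diagonal entries (1,1,1,1,1).

Boundary ∂_2: C_2 → C_1 maps a triangle to the signed sum of its edges. For instance
  ∂[v_0,v_3,v_5] = [v_3,v_5] − [v_0,v_5] + [v_0,v_3],
  ∂[v_0,v_1,v_4] = [v_1,v_4] − [v_0,v_4] + [v_0,v_1].
The resulting 12×6 matrix has rank 6, and its Smith normal form has invariant factors (1,1,1,1,1,1).

Computing H_k = (kernel of ∂_k) / (image of ∂_{k+1}):

  H_0: rank C_0 − rank ∂_1 = 6 − 5 = 1, and the invariant factors of ∂_1 are all 1, so H_0 = Z.
  H_1: rank ker ∂_1 − rank ∂_2 = (12 − 5) − 6 = 1, and the invariant factors of ∂_2 are all 1, so H_1 = Z.
  H_2: rank ker ∂_2 − rank ∂_3 = (6 − 6) − 0 = 0, and there is no ∂_3, so H_2 = 0.

Hence the Betti numbers are b_0 = 1, b_1 = 1, b_2 = 0.

b_0 = 1, b_1 = 1, b_2 = 0.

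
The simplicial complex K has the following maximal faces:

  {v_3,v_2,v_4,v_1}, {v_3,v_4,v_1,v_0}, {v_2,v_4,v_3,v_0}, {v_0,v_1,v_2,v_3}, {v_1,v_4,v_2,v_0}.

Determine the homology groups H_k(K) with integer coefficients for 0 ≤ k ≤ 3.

K has 5 vertices, 10 edges, 10 triangles, 5 3-simplices.
rank ∂_0 = 0, rank ∂_1 = 4 ⇒ b_0 = 5 − 0 − 4 = 1; all invariant factors of ∂_1 are 1 so no torsion. So H_0 = Z.
rank ∂_1 = 4, rank ∂_2 = 6 ⇒ b_1 = 10 − 4 − 6 = 0; all invariant factors of ∂_2 are 1 so no torsion. So H_1 = 0.
rank ∂_2 = 6, rank ∂_3 = 4 ⇒ b_2 = 10 − 6 − 4 = 0; all invariant factors of ∂_3 are 1 so no torsion. So H_2 = 0.
rank ∂_3 = 4, rank ∂_4 = 0 ⇒ b_3 = 5 − 4 − 0 = 1. So H_3 = Z.

H_0 ≅ Z,  H_1 = 0,  H_2 = 0,  H_3 ≅ Z.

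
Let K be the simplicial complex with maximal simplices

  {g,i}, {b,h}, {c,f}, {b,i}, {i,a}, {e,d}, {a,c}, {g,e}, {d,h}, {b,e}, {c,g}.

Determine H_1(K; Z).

H_1 ≅ Z^3.

Take the total order a < b < c < d < e < f < g < h < i on the vertex set. Then K (dimension 1) consists of the simplices:

  0-simplices (9): a, b, c, d, e, f, g, h, i
  1-simplices (11): ac, ai, be, bh, bi, cf, cg, de, dh, eg, gi

so the chain groups are C_0 ≅ Z^9, C_1 ≅ Z^11.

∂_1: C_1 → C_0 maps an edge to its endpoints' difference, ∂[p,q] = q − p. For instance
  ∂cg = g − c.
This gives a 9×11 integer matrix of rank 8; reducing to Smith normal form yields diagonal entries (1,1,1,1,1,1,1,1).

Reading off H_k = ker ∂_k / im ∂_{k+1}:

  H_1: rank ker ∂_1 − rank ∂_2 = (11 − 8) − 0 = 3, and there is no ∂_2, so H_1 = Z^3.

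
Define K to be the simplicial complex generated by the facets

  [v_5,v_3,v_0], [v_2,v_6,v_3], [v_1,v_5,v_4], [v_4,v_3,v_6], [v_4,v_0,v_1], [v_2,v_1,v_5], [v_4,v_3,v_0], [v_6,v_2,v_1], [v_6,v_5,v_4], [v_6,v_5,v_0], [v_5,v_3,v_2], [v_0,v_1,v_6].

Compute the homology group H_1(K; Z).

H_1 ≅ Z/2.

Fix the vertex order v_0 < v_1 < v_2 < v_3 < v_4 < v_5 < v_6 and write every simplex with vertices in increasing order. Then dim K = 2 and the simplices of K are:

  0-simplices (7): [v_0], [v_1], [v_2], [v_3], [v_4], [v_5], [v_6]
  1-simplices (18): (18 of them)
  2-simplices (12): (12 of them)

Hence C_0 ≅ Z^7, C_1 ≅ Z^18, C_2 ≅ Z^12.

Boundary ∂_1: C_1 → C_0 is given by ∂[p,q] = [q] − [p].
As a 7×18 matrix over Z this has rank 6, with invariant factors (1,1,1,1,1,1).

Boundary ∂_2: C_2 → C_1 acts by ∂[p,q,r] = [q,r] − [p,r] + [p,q]. For instance
  ∂[v_0,v_1,v_6] = [v_1,v_6] − [v_0,v_6] + [v_0,v_1],
  ∂[v_3,v_4,v_6] = [v_4,v_6] − [v_3,v_6] + [v_3,v_4].
As a 18×12 matrix over Z this has rank 12, with invariant factors (1,1,1,1,1,1,1,1,1,1,1,2).

From H_k ≅ ker(∂_k) / im(∂_{k+1}) we obtain:

  H_1: rank ker ∂_1 − rank ∂_2 = (18 − 6) − 12 = 0, and ∂_2 has invariant factor 2 > 1, so H_1 = Z/2.

(K is a triangulation of the real projective plane RP^2.)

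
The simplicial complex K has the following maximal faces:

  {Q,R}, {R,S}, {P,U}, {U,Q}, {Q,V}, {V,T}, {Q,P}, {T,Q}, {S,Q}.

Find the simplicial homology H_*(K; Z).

We work with the vertex ordering P < Q < R < S < T < U < V. The simplices of K, each written with vertices in increasing order, are:

  0-simplices (7): P, Q, R, S, T, U, V
  1-simplices (9): PQ, PU, QR, QS, QT, QU, QV, RS, TV

so the chain groups are C_0 ≅ Z^7, C_1 ≅ Z^9.

∂_1: C_1 → C_0 maps an edge to its endpoints' difference, ∂[p,q] = q − p. For instance
  ∂PQ = Q − P.
This gives a 7×9 integer matrix of rank 6; reducing to Smith normal form yields diagonal entries (1,1,1,1,1,1).

Computing H_k = (kernel of ∂_k) / (image of ∂_{k+1}):

  H_0: rank C_0 − rank ∂_1 = 7 − 6 = 1, and the invariant factors of ∂_1 are all 1, so H_0 ≅ Z.
  H_1: rank ker ∂_1 − rank ∂_2 = (9 − 6) − 0 = 3, and there is no ∂_2, so H_1 ≅ Z^3.

(K is a triangulation of a wedge of 3 circles.)

H_0 ≅ Z,  H_1 ≅ Z^3.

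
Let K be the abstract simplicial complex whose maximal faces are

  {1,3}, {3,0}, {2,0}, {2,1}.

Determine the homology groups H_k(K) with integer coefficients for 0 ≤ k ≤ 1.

We work with the vertex ordering 0 < 1 < 2 < 3. The simplices of K, each written with vertices in increasing order, are:

  0-simplices (4): [0], [1], [2], [3]
  1-simplices (4): [0,2], [0,3], [1,2], [1,3]

Hence C_0 ≅ Z^4, C_1 ≅ Z^4.

The boundary map ∂_1: C_1 → C_0 maps an edge to its endpoints' difference, ∂[p,q] = q − p. For instance
  ∂[0,2] = [2] − [0].
The 4×4 boundary matrix has rank 3 and Smith normal form diag(1,1,1).

Reading off H_k = ker ∂_k / im ∂_{k+1}:

  H_0: rank C_0 − rank ∂_1 = 4 − 3 = 1, and the invariant factors of ∂_1 are all 1, so H_0 ≅ Z.
  H_1: rank ker ∂_1 − rank ∂_2 = (4 − 3) − 0 = 1, and there is no ∂_2, so H_1 ≅ Z.

H_0 = Z,  H_1 = Z.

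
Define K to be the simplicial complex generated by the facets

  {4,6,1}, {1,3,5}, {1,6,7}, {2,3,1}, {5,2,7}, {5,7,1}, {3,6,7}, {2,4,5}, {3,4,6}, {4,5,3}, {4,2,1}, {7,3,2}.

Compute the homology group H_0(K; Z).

Order the vertices as 1 < 2 < 3 < 4 < 5 < 6 < 7. Listing each simplex with vertices in this order, K has dimension 2 with simplices:

  0-simplices (7): [1], [2], [3], [4], [5], [6], [7]
  1-simplices (18): [1,2], [1,3], [1,4], [1,5], [1,6], [1,7], [2,3], [2,4], [2,5], [2,7], [3,4], [3,5], [3,6], [3,7], [4,5], [4,6], [5,7], [6,7]
  2-simplices (12): [1,2,3], [1,2,4], [1,3,5], [1,4,6], [1,5,7], [1,6,7], [2,3,7], [2,4,5], [2,5,7], [3,4,5], [3,4,6], [3,6,7]

so the chain groups are C_0 ≅ Z^7, C_1 ≅ Z^18, C_2 ≅ Z^12.

Boundary ∂_1: C_1 → C_0 sends each edge [p,q] (with p < q) to q − p.
The resulting 7×18 matrix has rank 6, and its Smith normal form has invariant factors (1,1,1,1,1,1).

∂_2: C_2 → C_1 sends each 2-simplex [p,q,r] to [q,r] − [p,r] + [p,q]. For instance
  ∂[3,4,5] = [4,5] − [3,5] + [3,4],
  ∂[1,2,4] = [2,4] − [1,4] + [1,2].
This gives a 18×12 integer matrix of rank 12; reducing to Smith normal form yields diagonal entries (1,1,1,1,1,1,1,1,1,1,1,2).

Now H_k = ker ∂_k / im ∂_{k+1}, so:

  H_0: rank C_0 − rank ∂_1 = 7 − 6 = 1, and the invariant factors of ∂_1 are all 1, so H_0 ≅ Z.

H_0 = Z.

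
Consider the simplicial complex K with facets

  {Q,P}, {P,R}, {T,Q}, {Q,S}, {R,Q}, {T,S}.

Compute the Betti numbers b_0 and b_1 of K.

b_0 = 1, b_1 = 2.

Take the total order P < Q < R < S < T on the vertex set. Then K (dimension 1) consists of the simplices:

  0-simplices (5): P, Q, R, S, T
  1-simplices (6): PQ, PR, QR, QS, QT, ST

giving chain groups C_0 ≅ Z^5, C_1 ≅ Z^6.

∂_1: C_1 → C_0 is given by ∂[p,q] = [q] − [p]. For instance
  ∂PR = R − P.
As a 5×6 matrix over Z this has rank 4, with invariant factors (1,1,1,1).

Computing H_k = (kernel of ∂_k) / (image of ∂_{k+1}):

  H_0: rank C_0 − rank ∂_1 = 5 − 4 = 1, and the invariant factors of ∂_1 are all 1, so H_0 = Z.
  H_1: rank ker ∂_1 − rank ∂_2 = (6 − 4) − 0 = 2, and there is no ∂_2, so H_1 = Z^2.

Hence the Betti numbers are b_0 = 1, b_1 = 2.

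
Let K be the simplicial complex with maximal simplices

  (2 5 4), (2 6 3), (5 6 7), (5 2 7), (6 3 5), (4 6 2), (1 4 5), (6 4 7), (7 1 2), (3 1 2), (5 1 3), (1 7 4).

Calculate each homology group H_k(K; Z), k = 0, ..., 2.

Take the total order 1 < 2 < 3 < 4 < 5 < 6 < 7 on the vertex set. Then K (dimension 2) consists of the simplices:

  0-simplices (7): [1], [2], [3], [4], [5], [6], [7]
  1-simplices (18): [1,2], [1,3], [1,4], [1,5], [1,7], [2,3], [2,4], [2,5], [2,6], [2,7], [3,5], [3,6], [4,5], [4,6], [4,7], [5,6], [5,7], [6,7]
  2-simplices (12): [1,2,3], [1,2,7], [1,3,5], [1,4,5], [1,4,7], [2,3,6], [2,4,5], [2,4,6], [2,5,7], [3,5,6], [4,6,7], [5,6,7]

so the chain groups are C_0 ≅ Z^7, C_1 ≅ Z^18, C_2 ≅ Z^12.

∂_1: C_1 → C_0 sends each edge [p,q] (with p < q) to q − p.
The resulting 7×18 matrix has rank 6, and its Smith normal form has invariant factors (1,1,1,1,1,1).

Boundary ∂_2: C_2 → C_1 acts by ∂[p,q,r] = [q,r] − [p,r] + [p,q]. For instance
  ∂[1,4,7] = [4,7] − [1,7] + [1,4],
  ∂[5,6,7] = [6,7] − [5,7] + [5,6].
The resulting 18×12 matrix has rank 12, and its Smith normal form has invariant factors (1,1,1,1,1,1,1,1,1,1,1,2).

From H_k ≅ ker(∂_k) / im(∂_{k+1}) we obtain:

  H_0: rank C_0 − rank ∂_1 = 7 − 6 = 1, and the invariant factors of ∂_1 are all 1, so H_0 ≅ Z.
  H_1: rank ker ∂_1 − rank ∂_2 = (18 − 6) − 12 = 0, and ∂_2 has invariant factor 2 > 1, so H_1 ≅ Z_2.
  H_2: rank ker ∂_2 − rank ∂_3 = (12 − 12) − 0 = 0, and there is no ∂_3, so H_2 ≅ 0.

H_0 ≅ Z,  H_1 ≅ Z_2,  H_2 = 0.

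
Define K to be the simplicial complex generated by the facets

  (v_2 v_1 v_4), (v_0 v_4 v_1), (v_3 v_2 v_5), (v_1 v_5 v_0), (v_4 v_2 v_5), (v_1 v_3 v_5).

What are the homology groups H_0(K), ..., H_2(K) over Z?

H_0 = Z,  H_1 = Z,  H_2 = 0.

Take the total order v_0 < v_1 < v_2 < v_3 < v_4 < v_5 on the vertex set. Then K (dimension 2) consists of the simplices:

  0-simplices (6): [v_0], [v_1], [v_2], [v_3], [v_4], [v_5]
  1-simplices (12): [v_0,v_1], [v_0,v_4], [v_0,v_5], [v_1,v_2], [v_1,v_3], [v_1,v_4], [v_1,v_5], [v_2,v_3], [v_2,v_4], [v_2,v_5], [v_3,v_5], [v_4,v_5]
  2-simplices (6): [v_0,v_1,v_4], [v_0,v_1,v_5], [v_1,v_2,v_4], [v_1,v_3,v_5], [v_2,v_3,v_5], [v_2,v_4,v_5]

giving chain groups C_0 ≅ Z^6, C_1 ≅ Z^12, C_2 ≅ Z^6.

∂_1: C_1 → C_0 sends each edge [p,q] (with p < q) to q − p. For instance
  ∂[v_1,v_5] = [v_5] − [v_1].
This gives a 6×12 integer matrix of rank 5; reducing to Smith normal form yields diagonal entries (1,1,1,1,1).

Boundary ∂_2: C_2 → C_1 maps a triangle to the signed sum of its edges. For instance
  ∂[v_1,v_3,v_5] = [v_3,v_5] − [v_1,v_5] + [v_1,v_3],
  ∂[v_0,v_1,v_5] = [v_1,v_5] − [v_0,v_5] + [v_0,v_1].
This gives a 12×6 integer matrix of rank 6; reducing to Smith normal form yields diagonal entries (1,1,1,1,1,1).

Now H_k = ker ∂_k / im ∂_{k+1}, so:

  H_0: rank C_0 − rank ∂_1 = 6 − 5 = 1, and the invariant factors of ∂_1 are all 1, so H_0 ≅ Z.
  H_1: rank ker ∂_1 − rank ∂_2 = (12 − 5) − 6 = 1, and the invariant factors of ∂_2 are all 1, so H_1 ≅ Z.
  H_2: rank ker ∂_2 − rank ∂_3 = (6 − 6) − 0 = 0, and there is no ∂_3, so H_2 ≅ 0.

As a check, the Euler characteristic is 6 − 12 + 6 = 0, which agrees with 1 − 1 + 0 = 0.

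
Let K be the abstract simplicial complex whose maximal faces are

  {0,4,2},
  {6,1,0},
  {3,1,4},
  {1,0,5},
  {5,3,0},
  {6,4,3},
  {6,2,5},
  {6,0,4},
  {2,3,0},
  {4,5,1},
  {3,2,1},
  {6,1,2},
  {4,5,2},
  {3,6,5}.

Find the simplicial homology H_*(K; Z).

H_0 ≅ Z,  H_1 ≅ Z^2,  H_2 ≅ Z.

We work with the vertex ordering 0 < 1 < 2 < 3 < 4 < 5 < 6. The simplices of K, each written with vertices in increasing order, are:

  0-simplices (7): [0], [1], [2], [3], [4], [5], [6]
  1-simplices (21): [0,1], [0,2], [0,3], [0,4], [0,5], [0,6], [1,2], [1,3], [1,4], [1,5], [1,6], [2,3], [2,4], [2,5], [2,6], [3,4], [3,5], [3,6], [4,5], [4,6], [5,6]
  2-simplices (14): [0,1,5], [0,1,6], [0,2,3], [0,2,4], [0,3,5], [0,4,6], [1,2,3], [1,2,6], [1,3,4], [1,4,5], [2,4,5], [2,5,6], [3,4,6], [3,5,6]

giving chain groups C_0 ≅ Z^7, C_1 ≅ Z^21, C_2 ≅ Z^14.

∂_1: C_1 → C_0 is given by ∂[p,q] = [q] − [p].
As a 7×21 matrix over Z this has rank 6, with invariant factors (1,1,1,1,1,1).

∂_2: C_2 → C_1 maps a triangle to the signed sum of its edges. For instance
  ∂[1,3,4] = [3,4] − [1,4] + [1,3],
  ∂[1,2,3] = [2,3] − [1,3] + [1,2].
The resulting 21×14 matrix has rank 13, and its Smith normal form has invariant factors (1,1,1,1,1,1,1,1,1,1,1,1,1).

From H_k ≅ ker(∂_k) / im(∂_{k+1}) we obtain:

  H_0: rank C_0 − rank ∂_1 = 7 − 6 = 1, and the invariant factors of ∂_1 are all 1, so H_0 = Z.
  H_1: rank ker ∂_1 − rank ∂_2 = (21 − 6) − 13 = 2, and the invariant factors of ∂_2 are all 1, so H_1 = Z^2.
  H_2: rank ker ∂_2 − rank ∂_3 = (14 − 13) − 0 = 1, and there is no ∂_3, so H_2 = Z.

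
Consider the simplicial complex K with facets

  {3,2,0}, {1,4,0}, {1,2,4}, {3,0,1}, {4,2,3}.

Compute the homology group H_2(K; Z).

H_2 ≅ 0.

Take the total order 0 < 1 < 2 < 3 < 4 on the vertex set. Then K (dimension 2) consists of the simplices:

  0-simplices (5): [0], [1], [2], [3], [4]
  1-simplices (10): [0,1], [0,2], [0,3], [0,4], [1,2], [1,3], [1,4], [2,3], [2,4], [3,4]
  2-simplices (5): [0,1,3], [0,1,4], [0,2,3], [1,2,4], [2,3,4]

so the chain groups are C_0 ≅ Z^5, C_1 ≅ Z^10, C_2 ≅ Z^5.

Boundary ∂_1: C_1 → C_0 maps an edge to its endpoints' difference, ∂[p,q] = q − p. For instance
  ∂[0,4] = [4] − [0].
As a 5×10 matrix over Z this has rank 4, with invariant factors (1,1,1,1).

The boundary map ∂_2: C_2 → C_1 sends each 2-simplex [p,q,r] to [q,r] − [p,r] + [p,q]. For instance
  ∂[1,2,4] = [2,4] − [1,4] + [1,2],
  ∂[2,3,4] = [3,4] − [2,4] + [2,3].
This gives a 10×5 integer matrix of rank 5; reducing to Smith normal form yields diagonal entries (1,1,1,1,1).

Reading off H_k = ker ∂_k / im ∂_{k+1}:

  H_2: rank ker ∂_2 − rank ∂_3 = (5 − 5) − 0 = 0, and there is no ∂_3, so H_2 ≅ 0.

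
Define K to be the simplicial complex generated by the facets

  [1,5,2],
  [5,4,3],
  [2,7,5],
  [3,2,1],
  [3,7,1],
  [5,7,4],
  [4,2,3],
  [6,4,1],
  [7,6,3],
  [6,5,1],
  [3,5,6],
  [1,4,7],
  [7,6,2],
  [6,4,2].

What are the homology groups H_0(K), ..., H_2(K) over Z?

H_0 ≅ Z,  H_1 ≅ Z^2,  H_2 ≅ Z.

We work with the vertex ordering 1 < 2 < 3 < 4 < 5 < 6 < 7. The simplices of K, each written with vertices in increasing order, are:

  0-simplices (7): [1], [2], [3], [4], [5], [6], [7]
  1-simplices (21): [1,2], [1,3], [1,4], [1,5], [1,6], [1,7], [2,3], [2,4], [2,5], [2,6], [2,7], [3,4], [3,5], [3,6], [3,7], [4,5], [4,6], [4,7], [5,6], [5,7], [6,7]
  2-simplices (14): [1,2,3], [1,2,5], [1,3,7], [1,4,6], [1,4,7], [1,5,6], [2,3,4], [2,4,6], [2,5,7], [2,6,7], [3,4,5], [3,5,6], [3,6,7], [4,5,7]

so the chain groups are C_0 ≅ Z^7, C_1 ≅ Z^21, C_2 ≅ Z^14.

Boundary ∂_1: C_1 → C_0 sends each edge [p,q] (with p < q) to q − p.
The 7×21 boundary matrix has rank 6 and Smith normal form diag(1,1,1,1,1,1).

The boundary map ∂_2: C_2 → C_1 acts by ∂[p,q,r] = [q,r] − [p,r] + [p,q]. For instance
  ∂[1,2,5] = [2,5] − [1,5] + [1,2],
  ∂[1,5,6] = [5,6] − [1,6] + [1,5].
The resulting 21×14 matrix has rank 13, and its Smith normal form has invariant factors (1,1,1,1,1,1,1,1,1,1,1,1,1).

Reading off H_k = ker ∂_k / im ∂_{k+1}:

  H_0: rank C_0 − rank ∂_1 = 7 − 6 = 1, and the invariant factors of ∂_1 are all 1, so H_0 ≅ Z.
  H_1: rank ker ∂_1 − rank ∂_2 = (21 − 6) − 13 = 2, and the invariant factors of ∂_2 are all 1, so H_1 ≅ Z^2.
  H_2: rank ker ∂_2 − rank ∂_3 = (14 − 13) − 0 = 1, and there is no ∂_3, so H_2 ≅ Z.

(K is a triangulation of the torus T^2.)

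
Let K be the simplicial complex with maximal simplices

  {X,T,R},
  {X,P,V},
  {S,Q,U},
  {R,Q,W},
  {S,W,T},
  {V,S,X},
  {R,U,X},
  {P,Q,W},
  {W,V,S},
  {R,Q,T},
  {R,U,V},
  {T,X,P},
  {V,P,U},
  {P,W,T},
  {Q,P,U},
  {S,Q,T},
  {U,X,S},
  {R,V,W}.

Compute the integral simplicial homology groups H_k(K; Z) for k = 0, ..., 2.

Take the total order P < Q < R < S < T < U < V < W < X on the vertex set. Then K (dimension 2) consists of the simplices:

  0-simplices (9): P, Q, R, S, T, U, V, W, X
  1-simplices (27): PQ, PT, PU, PV, PW, PX, QR, QS, QT, QU, QW, RT, RU, RV, RW, RX, ST, SU, SV, SW, SX, TW, TX, UV, UX, VW, VX
  2-simplices (18): PQU, PQW, PTW, PTX, PUV, PVX, QRT, QRW, QST, QSU, RTX, RUV, RUX, RVW, STW, SUX, SVW, SVX

giving chain groups C_0 ≅ Z^9, C_1 ≅ Z^27, C_2 ≅ Z^18.

Boundary ∂_1: C_1 → C_0 maps an edge to its endpoints' difference, ∂[p,q] = q − p. For instance
  ∂UV = V − U.
As a 9×27 matrix over Z this has rank 8, with invariant factors (1,1,1,1,1,1,1,1).

∂_2: C_2 → C_1 acts by ∂[p,q,r] = [q,r] − [p,r] + [p,q]. For instance
  ∂QSU = SU − QU + QS,
  ∂SVW = VW − SW + SV.
This gives a 27×18 integer matrix of rank 18; reducing to Smith normal form yields diagonal entries (1,1,1,1,1,1,1,1,1,1,1,1,1,1,1,1,1,2).

From H_k ≅ ker(∂_k) / im(∂_{k+1}) we obtain:

  H_0: rank C_0 − rank ∂_1 = 9 − 8 = 1, and the invariant factors of ∂_1 are all 1, so H_0 ≅ Z.
  H_1: rank ker ∂_1 − rank ∂_2 = (27 − 8) − 18 = 1, and ∂_2 has invariant factor 2 > 1, so H_1 ≅ Z ⊕ Z/2.
  H_2: rank ker ∂_2 − rank ∂_3 = (18 − 18) − 0 = 0, and there is no ∂_3, so H_2 ≅ 0.

H_0 = Z,  H_1 = Z ⊕ Z/2,  H_2 = 0.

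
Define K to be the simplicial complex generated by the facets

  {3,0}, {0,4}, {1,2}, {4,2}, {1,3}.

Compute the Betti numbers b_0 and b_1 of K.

Take the total order 0 < 1 < 2 < 3 < 4 on the vertex set. Then K (dimension 1) consists of the simplices:

  0-simplices (5): [0], [1], [2], [3], [4]
  1-simplices (5): [0,3], [0,4], [1,2], [1,3], [2,4]

so the chain groups are C_0 ≅ Z^5, C_1 ≅ Z^5.

The boundary map ∂_1: C_1 → C_0 sends each edge [p,q] (with p < q) to q − p.
As a 5×5 matrix over Z this has rank 4, with invariant factors (1,1,1,1).

Reading off H_k = ker ∂_k / im ∂_{k+1}:

  H_0: rank C_0 − rank ∂_1 = 5 − 4 = 1, and the invariant factors of ∂_1 are all 1, so H_0 ≅ Z.
  H_1: rank ker ∂_1 − rank ∂_2 = (5 − 4) − 0 = 1, and there is no ∂_2, so H_1 ≅ Z.

Hence the Betti numbers are b_0 = 1, b_1 = 1.

b_0 = 1, b_1 = 1.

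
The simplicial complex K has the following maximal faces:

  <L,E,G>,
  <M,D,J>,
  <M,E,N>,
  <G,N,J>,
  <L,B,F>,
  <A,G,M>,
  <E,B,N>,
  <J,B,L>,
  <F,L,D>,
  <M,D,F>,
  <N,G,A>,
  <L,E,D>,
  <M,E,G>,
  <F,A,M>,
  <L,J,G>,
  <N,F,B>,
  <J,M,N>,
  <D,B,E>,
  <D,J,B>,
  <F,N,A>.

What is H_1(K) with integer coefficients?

H_1 ≅ Z ⊕ Z/2Z.

Take the total order A < B < D < E < F < G < J < L < M < N on the vertex set. Then K (dimension 2) consists of the simplices:

  0-simplices (10): A, B, D, E, F, G, J, L, M, N
  1-simplices (30): AF, AG, AM, AN, BD, BE, BF, BJ, BL, BN, DE, DF, DJ, DL, DM, EG, EL, EM, EN, FL, FM, FN, GJ, GL, GM, GN, JL, JM, JN, MN
  2-simplices (20): AFM, AFN, AGM, AGN, BDE, BDJ, BEN, BFL, BFN, BJL, DEL, DFL, DFM, DJM, EGL, EGM, EMN, GJL, GJN, JMN

so the chain groups are C_0 ≅ Z^10, C_1 ≅ Z^30, C_2 ≅ Z^20.

The boundary map ∂_1: C_1 → C_0 is given by ∂[p,q] = [q] − [p].
As a 10×30 matrix over Z this has rank 9, with invariant factors (1,1,1,1,1,1,1,1,1).

The boundary map ∂_2: C_2 → C_1 maps a triangle to the signed sum of its edges. For instance
  ∂DFM = FM − DM + DF,
  ∂BFL = FL − BL + BF.
The 30×20 boundary matrix has rank 20 and Smith normal form diag(1,1,1,1,1,1,1,1,1,1,1,1,1,1,1,1,1,1,1,2).

Reading off H_k = ker ∂_k / im ∂_{k+1}:

  H_1: rank ker ∂_1 − rank ∂_2 = (30 − 9) − 20 = 1, and ∂_2 has invariant factor 2 > 1, so H_1 = Z ⊕ Z/2Z.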